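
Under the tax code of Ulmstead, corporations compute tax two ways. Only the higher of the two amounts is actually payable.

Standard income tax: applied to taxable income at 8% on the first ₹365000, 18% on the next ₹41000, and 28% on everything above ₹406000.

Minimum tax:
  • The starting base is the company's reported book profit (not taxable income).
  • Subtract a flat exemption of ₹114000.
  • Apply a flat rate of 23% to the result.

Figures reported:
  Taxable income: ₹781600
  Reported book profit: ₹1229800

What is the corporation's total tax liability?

Standard income tax:
  ₹365000 × 8% = ₹29200
  ₹41000 × 18% = ₹7380
  ₹375600 × 28% = ₹105168
  → ₹141748

Minimum tax:
  Base (reported book profit): ₹1229800
  Less exemption ₹114000 → base ₹1115800
  ₹1115800 × 23% = ₹256634

₹256634 > ₹141748, so the minimum tax is the binding amount.

₹256634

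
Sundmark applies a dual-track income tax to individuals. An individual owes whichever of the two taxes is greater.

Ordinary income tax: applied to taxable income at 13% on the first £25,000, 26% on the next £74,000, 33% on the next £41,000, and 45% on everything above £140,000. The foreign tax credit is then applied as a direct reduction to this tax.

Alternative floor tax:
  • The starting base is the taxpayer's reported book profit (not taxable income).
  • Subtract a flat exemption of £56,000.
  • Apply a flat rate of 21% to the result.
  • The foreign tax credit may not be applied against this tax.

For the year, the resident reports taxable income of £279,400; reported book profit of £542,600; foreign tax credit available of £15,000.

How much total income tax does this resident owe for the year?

Alternative floor tax:
  Base (reported book profit): £542,600
  Less exemption £56,000 → base £486,600
  £486,600 × 21% = £102,186

Ordinary income tax:
  £25,000 × 13% = £3,250
  £74,000 × 26% = £19,240
  £41,000 × 33% = £13,530
  £139,400 × 45% = £62,730
  → £98,750
  Less foreign tax credit £15,000 → £83,750

£102,186 > £83,750, so the alternative floor tax is the binding amount.

£102,186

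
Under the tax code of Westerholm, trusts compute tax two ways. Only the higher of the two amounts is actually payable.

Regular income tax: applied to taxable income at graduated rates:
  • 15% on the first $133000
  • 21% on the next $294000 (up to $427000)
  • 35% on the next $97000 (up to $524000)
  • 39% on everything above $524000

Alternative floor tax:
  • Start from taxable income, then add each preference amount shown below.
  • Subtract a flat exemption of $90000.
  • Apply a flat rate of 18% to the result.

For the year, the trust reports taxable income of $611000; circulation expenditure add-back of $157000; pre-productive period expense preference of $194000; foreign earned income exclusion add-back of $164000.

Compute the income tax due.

$186480

Regular income tax:
  $133000 × 15% = $19950
  $294000 × 21% = $61740
  $97000 × 35% = $33950
  $87000 × 39% = $33930
  → $149570

Alternative floor tax:
  Adjusted income: $611000 + $157000 + $194000 + $164000 = $1126000
  Less exemption $90000 → base $1036000
  $1036000 × 18% = $186480

$186480 > $149570, so the alternative floor tax is the binding amount.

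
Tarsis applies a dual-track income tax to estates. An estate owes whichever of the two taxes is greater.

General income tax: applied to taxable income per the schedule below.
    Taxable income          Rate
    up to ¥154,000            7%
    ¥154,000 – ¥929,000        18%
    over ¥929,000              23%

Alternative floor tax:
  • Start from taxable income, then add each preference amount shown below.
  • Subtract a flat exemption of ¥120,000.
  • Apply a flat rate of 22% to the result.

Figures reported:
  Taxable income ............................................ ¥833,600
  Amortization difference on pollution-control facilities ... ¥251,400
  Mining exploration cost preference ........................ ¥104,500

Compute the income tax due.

General income tax:
  ¥154,000 × 7% = ¥10,780
  ¥679,600 × 18% = ¥122,328
  → ¥133,108

Alternative floor tax:
  Adjusted income: ¥833,600 + ¥251,400 + ¥104,500 = ¥1,189,500
  Less exemption ¥120,000 → base ¥1,069,500
  ¥1,069,500 × 22% = ¥235,290

¥235,290 > ¥133,108, so the alternative floor tax is the binding amount.

¥235,290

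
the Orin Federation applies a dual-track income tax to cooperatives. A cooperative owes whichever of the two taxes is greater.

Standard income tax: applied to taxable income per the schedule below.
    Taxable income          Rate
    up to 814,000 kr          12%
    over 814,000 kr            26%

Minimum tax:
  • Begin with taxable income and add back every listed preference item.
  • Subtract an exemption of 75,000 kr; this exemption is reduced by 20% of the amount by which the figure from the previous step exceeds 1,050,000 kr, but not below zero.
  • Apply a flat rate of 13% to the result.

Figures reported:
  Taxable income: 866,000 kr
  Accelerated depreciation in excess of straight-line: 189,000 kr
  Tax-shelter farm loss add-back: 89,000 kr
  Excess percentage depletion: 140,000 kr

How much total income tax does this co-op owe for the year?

163,254 kr

Standard income tax:
  814,000 kr × 12% = 97,680 kr
  52,000 kr × 26% = 13,520 kr
  → 111,200 kr

Minimum tax:
  Adjusted income: 866,000 kr + 189,000 kr + 89,000 kr + 140,000 kr = 1,284,000 kr
  Exemption: 75,000 kr − 20% × (1,284,000 kr − 1,050,000 kr) = 75,000 kr − 46,800 kr = 28,200 kr
  Base: 1,284,000 kr − 28,200 kr = 1,255,800 kr
  1,255,800 kr × 13% = 163,254 kr

163,254 kr > 111,200 kr, so the minimum tax is the binding amount.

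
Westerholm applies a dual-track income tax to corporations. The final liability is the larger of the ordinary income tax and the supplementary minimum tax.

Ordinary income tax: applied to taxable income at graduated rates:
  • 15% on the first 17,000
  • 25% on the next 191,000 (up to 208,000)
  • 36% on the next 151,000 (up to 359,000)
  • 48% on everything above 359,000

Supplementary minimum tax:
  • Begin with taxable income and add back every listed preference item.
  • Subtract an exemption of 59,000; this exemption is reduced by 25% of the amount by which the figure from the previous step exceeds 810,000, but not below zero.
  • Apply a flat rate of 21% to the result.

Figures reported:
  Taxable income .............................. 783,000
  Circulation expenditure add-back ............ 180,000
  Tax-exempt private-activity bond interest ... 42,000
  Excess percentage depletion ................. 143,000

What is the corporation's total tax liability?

308,180

Supplementary minimum tax:
  Adjusted income: 783,000 + 180,000 + 42,000 + 143,000 = 1,148,000
  Exemption: 25% × (1,148,000 − 810,000) = 84,500 ≥ 59,000, so the exemption is fully phased out
  Base: 1,148,000 − 0 = 1,148,000
  1,148,000 × 21% = 241,080

Ordinary income tax:
  17,000 × 15% = 2,550
  191,000 × 25% = 47,750
  151,000 × 36% = 54,360
  424,000 × 48% = 203,520
  → 308,180

308,180 > 241,080, so the ordinary income tax governs.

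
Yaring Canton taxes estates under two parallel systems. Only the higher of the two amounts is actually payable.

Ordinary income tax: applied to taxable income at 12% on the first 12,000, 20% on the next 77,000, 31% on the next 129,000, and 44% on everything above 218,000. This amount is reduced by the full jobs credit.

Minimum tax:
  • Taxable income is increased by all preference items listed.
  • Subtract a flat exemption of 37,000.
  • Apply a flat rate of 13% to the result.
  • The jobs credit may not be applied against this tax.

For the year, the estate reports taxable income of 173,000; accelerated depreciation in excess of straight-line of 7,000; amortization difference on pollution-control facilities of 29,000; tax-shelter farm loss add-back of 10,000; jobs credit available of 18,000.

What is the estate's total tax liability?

Ordinary income tax:
  12,000 × 12% = 1,440
  77,000 × 20% = 15,400
  84,000 × 31% = 26,040
  → 42,880
  Less jobs credit 18,000 → 24,880

Minimum tax:
  Adjusted income: 173,000 + 7,000 + 29,000 + 10,000 = 219,000
  Less exemption 37,000 → base 182,000
  182,000 × 13% = 23,660

24,880 > 23,660, so the ordinary income tax governs.

24,880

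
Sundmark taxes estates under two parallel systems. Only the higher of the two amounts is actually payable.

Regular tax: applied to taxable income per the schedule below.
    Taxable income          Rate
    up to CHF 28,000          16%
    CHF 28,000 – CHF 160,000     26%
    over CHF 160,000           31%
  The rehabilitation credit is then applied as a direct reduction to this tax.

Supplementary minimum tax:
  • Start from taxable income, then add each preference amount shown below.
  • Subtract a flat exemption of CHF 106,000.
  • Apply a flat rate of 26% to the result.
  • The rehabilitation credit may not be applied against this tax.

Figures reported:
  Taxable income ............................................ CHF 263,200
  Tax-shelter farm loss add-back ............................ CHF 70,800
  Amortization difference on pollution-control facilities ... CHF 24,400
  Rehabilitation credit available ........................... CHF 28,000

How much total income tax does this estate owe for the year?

CHF 65,624

Supplementary minimum tax:
  Adjusted income: CHF 263,200 + CHF 70,800 + CHF 24,400 = CHF 358,400
  Less exemption CHF 106,000 → base CHF 252,400
  CHF 252,400 × 26% = CHF 65,624

Regular tax:
  CHF 28,000 × 16% = CHF 4,480
  CHF 132,000 × 26% = CHF 34,320
  CHF 103,200 × 31% = CHF 31,992
  → CHF 70,792
  Less rehabilitation credit CHF 28,000 → CHF 42,792

CHF 65,624 > CHF 42,792, so the supplementary minimum tax is the binding amount.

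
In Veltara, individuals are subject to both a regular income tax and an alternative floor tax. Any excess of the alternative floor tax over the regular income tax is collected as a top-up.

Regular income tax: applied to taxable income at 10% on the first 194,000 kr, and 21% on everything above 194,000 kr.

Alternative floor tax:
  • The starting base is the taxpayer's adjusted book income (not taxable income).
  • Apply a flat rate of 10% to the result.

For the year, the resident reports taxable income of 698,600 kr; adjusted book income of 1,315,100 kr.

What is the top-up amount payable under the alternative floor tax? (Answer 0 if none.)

Alternative floor tax:
  Base (adjusted book income): 1,315,100 kr
  1,315,100 kr × 10% = 131,510 kr

Regular income tax:
  194,000 kr × 10% = 19,400 kr
  504,600 kr × 21% = 105,966 kr
  → 125,366 kr

Excess of alternative floor tax over regular income tax: 131,510 kr − 125,366 kr = 6,144 kr.

6,144 kr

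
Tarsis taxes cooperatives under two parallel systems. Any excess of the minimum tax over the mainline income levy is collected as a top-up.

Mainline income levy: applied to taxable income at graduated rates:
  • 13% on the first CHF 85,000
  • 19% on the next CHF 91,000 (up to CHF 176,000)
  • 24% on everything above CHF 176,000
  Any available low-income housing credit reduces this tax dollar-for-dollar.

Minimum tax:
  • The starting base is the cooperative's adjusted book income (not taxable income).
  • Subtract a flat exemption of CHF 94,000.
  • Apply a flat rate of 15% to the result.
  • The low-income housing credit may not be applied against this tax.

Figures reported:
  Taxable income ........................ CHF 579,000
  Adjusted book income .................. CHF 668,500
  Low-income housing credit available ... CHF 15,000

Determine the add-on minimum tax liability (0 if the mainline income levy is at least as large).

CHF 0

Minimum tax:
  Base (adjusted book income): CHF 668,500
  Less exemption CHF 94,000 → base CHF 574,500
  CHF 574,500 × 15% = CHF 86,175

Mainline income levy:
  CHF 85,000 × 13% = CHF 11,050
  CHF 91,000 × 19% = CHF 17,290
  CHF 403,000 × 24% = CHF 96,720
  → CHF 125,060
  Less low-income housing credit CHF 15,000 → CHF 110,060

CHF 86,175 ≤ CHF 110,060, so no add-on is due.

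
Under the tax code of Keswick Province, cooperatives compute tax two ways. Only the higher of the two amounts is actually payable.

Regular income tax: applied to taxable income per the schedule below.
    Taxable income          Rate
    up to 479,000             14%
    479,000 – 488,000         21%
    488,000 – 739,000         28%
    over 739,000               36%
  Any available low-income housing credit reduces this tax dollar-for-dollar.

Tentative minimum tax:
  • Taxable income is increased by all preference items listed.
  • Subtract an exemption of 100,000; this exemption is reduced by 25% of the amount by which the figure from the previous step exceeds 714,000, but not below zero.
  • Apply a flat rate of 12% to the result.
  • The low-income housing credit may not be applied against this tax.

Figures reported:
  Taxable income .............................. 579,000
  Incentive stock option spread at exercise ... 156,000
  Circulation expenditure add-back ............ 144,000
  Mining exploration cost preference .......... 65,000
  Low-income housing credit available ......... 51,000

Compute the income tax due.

108,180

Tentative minimum tax:
  Adjusted income: 579,000 + 156,000 + 144,000 + 65,000 = 944,000
  Exemption: 100,000 − 25% × (944,000 − 714,000) = 100,000 − 57,500 = 42,500
  Base: 944,000 − 42,500 = 901,500
  901,500 × 12% = 108,180

Regular income tax:
  479,000 × 14% = 67,060
  9,000 × 21% = 1,890
  91,000 × 28% = 25,480
  → 94,430
  Less low-income housing credit 51,000 → 43,430

108,180 > 43,430, so the tentative minimum tax is the binding amount.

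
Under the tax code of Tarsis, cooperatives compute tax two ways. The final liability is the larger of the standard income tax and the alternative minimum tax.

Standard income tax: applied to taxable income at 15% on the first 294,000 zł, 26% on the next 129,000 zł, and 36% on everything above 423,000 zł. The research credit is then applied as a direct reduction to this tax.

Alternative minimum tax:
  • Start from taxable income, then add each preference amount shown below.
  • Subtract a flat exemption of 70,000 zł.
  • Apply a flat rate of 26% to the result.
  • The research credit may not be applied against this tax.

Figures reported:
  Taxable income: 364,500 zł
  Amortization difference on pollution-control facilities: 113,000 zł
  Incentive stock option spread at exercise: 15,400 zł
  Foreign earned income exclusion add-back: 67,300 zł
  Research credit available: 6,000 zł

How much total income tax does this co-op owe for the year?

127,452 zł

Alternative minimum tax:
  Adjusted income: 364,500 zł + 113,000 zł + 15,400 zł + 67,300 zł = 560,200 zł
  Less exemption 70,000 zł → base 490,200 zł
  490,200 zł × 26% = 127,452 zł

Standard income tax:
  294,000 zł × 15% = 44,100 zł
  70,500 zł × 26% = 18,330 zł
  → 62,430 zł
  Less research credit 6,000 zł → 56,430 zł

127,452 zł > 56,430 zł, so the alternative minimum tax is the binding amount.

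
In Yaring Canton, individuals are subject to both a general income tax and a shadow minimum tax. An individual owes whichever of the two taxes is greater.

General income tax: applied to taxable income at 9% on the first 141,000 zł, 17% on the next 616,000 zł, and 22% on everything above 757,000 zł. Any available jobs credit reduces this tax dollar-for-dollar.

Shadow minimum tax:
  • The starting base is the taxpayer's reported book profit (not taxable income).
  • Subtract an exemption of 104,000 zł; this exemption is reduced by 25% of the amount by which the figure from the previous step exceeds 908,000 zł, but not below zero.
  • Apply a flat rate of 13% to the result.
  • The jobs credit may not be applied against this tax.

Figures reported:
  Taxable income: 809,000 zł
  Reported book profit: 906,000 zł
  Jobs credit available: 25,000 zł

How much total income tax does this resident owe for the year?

General income tax:
  141,000 zł × 9% = 12,690 zł
  616,000 zł × 17% = 104,720 zł
  52,000 zł × 22% = 11,440 zł
  → 128,850 zł
  Less jobs credit 25,000 zł → 103,850 zł

Shadow minimum tax:
  Base (reported book profit): 906,000 zł
  Exemption: 906,000 zł ≤ 908,000 zł, so full 104,000 zł applies
  Base: 906,000 zł − 104,000 zł = 802,000 zł
  802,000 zł × 13% = 104,260 zł

104,260 zł > 103,850 zł, so the shadow minimum tax is the binding amount.

104,260 zł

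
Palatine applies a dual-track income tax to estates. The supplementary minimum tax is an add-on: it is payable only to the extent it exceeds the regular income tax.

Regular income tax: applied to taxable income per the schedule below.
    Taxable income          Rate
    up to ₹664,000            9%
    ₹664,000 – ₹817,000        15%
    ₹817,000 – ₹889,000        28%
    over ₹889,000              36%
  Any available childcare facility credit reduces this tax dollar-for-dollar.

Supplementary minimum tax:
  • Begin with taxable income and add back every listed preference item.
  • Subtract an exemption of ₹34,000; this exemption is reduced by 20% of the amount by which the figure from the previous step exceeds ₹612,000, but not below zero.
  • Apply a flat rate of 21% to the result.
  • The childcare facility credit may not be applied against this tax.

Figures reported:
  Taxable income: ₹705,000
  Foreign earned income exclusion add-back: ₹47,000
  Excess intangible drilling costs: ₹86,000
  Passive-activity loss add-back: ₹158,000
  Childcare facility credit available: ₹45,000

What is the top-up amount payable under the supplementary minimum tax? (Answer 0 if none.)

Supplementary minimum tax:
  Adjusted income: ₹705,000 + ₹47,000 + ₹86,000 + ₹158,000 = ₹996,000
  Exemption: 20% × (₹996,000 − ₹612,000) = ₹76,800 ≥ ₹34,000, so the exemption is fully phased out
  Base: ₹996,000 − ₹0 = ₹996,000
  ₹996,000 × 21% = ₹209,160

Regular income tax:
  ₹664,000 × 9% = ₹59,760
  ₹41,000 × 15% = ₹6,150
  → ₹65,910
  Less childcare facility credit ₹45,000 → ₹20,910

Excess of supplementary minimum tax over regular income tax: ₹209,160 − ₹20,910 = ₹188,250.

₹188,250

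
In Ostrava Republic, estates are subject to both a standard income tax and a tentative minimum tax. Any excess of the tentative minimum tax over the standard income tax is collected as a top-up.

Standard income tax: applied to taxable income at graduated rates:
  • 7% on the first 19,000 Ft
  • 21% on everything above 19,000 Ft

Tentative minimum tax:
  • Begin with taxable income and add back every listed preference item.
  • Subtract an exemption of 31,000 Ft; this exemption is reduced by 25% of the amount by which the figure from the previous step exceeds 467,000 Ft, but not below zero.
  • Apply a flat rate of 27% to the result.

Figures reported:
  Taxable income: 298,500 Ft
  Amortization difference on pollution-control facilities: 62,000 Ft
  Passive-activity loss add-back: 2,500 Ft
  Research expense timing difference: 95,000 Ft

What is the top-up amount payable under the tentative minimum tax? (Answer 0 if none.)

55,265 Ft

Standard income tax:
  19,000 Ft × 7% = 1,330 Ft
  279,500 Ft × 21% = 58,695 Ft
  → 60,025 Ft

Tentative minimum tax:
  Adjusted income: 298,500 Ft + 62,000 Ft + 2,500 Ft + 95,000 Ft = 458,000 Ft
  Exemption: 458,000 Ft ≤ 467,000 Ft, so full 31,000 Ft applies
  Base: 458,000 Ft − 31,000 Ft = 427,000 Ft
  427,000 Ft × 27% = 115,290 Ft

Excess of tentative minimum tax over standard income tax: 115,290 Ft − 60,025 Ft = 55,265 Ft.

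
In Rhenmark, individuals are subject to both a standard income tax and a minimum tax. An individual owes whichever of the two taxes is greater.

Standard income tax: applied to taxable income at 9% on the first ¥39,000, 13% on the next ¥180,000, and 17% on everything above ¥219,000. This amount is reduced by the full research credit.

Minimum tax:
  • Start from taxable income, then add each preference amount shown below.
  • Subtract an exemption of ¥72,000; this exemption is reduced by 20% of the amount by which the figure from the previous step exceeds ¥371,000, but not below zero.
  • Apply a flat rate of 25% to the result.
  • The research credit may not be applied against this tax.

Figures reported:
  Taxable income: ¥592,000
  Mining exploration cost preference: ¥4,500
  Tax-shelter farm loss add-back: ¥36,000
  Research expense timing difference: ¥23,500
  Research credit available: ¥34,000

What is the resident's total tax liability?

¥160,250

Minimum tax:
  Adjusted income: ¥592,000 + ¥4,500 + ¥36,000 + ¥23,500 = ¥656,000
  Exemption: ¥72,000 − 20% × (¥656,000 − ¥371,000) = ¥72,000 − ¥57,000 = ¥15,000
  Base: ¥656,000 − ¥15,000 = ¥641,000
  ¥641,000 × 25% = ¥160,250

Standard income tax:
  ¥39,000 × 9% = ¥3,510
  ¥180,000 × 13% = ¥23,400
  ¥373,000 × 17% = ¥63,410
  → ¥90,320
  Less research credit ¥34,000 → ¥56,320

¥160,250 > ¥56,320, so the minimum tax is the binding amount.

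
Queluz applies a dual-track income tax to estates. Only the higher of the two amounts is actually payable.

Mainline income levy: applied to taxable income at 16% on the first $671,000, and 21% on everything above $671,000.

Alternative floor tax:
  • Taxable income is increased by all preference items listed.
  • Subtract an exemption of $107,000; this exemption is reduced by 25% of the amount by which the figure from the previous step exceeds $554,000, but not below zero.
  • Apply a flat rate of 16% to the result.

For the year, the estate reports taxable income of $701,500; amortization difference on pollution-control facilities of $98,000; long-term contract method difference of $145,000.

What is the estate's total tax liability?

Alternative floor tax:
  Adjusted income: $701,500 + $98,000 + $145,000 = $944,500
  Exemption: $107,000 − 25% × ($944,500 − $554,000) = $107,000 − $97,625 = $9,375
  Base: $944,500 − $9,375 = $935,125
  $935,125 × 16% = $149,620

Mainline income levy:
  $671,000 × 16% = $107,360
  $30,500 × 21% = $6,405
  → $113,765

$149,620 > $113,765, so the alternative floor tax is the binding amount.

$149,620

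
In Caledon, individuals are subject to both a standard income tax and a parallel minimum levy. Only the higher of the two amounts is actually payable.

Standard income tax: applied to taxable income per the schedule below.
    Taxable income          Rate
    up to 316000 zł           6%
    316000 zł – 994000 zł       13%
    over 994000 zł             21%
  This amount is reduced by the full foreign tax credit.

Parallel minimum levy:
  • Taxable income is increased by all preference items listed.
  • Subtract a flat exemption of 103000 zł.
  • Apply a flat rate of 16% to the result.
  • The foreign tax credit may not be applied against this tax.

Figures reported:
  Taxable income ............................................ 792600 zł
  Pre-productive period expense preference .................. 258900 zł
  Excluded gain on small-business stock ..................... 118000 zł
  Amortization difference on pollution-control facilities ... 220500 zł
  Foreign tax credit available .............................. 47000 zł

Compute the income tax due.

205920 zł

Standard income tax:
  316000 zł × 6% = 18960 zł
  476600 zł × 13% = 61958 zł
  → 80918 zł
  Less foreign tax credit 47000 zł → 33918 zł

Parallel minimum levy:
  Adjusted income: 792600 zł + 258900 zł + 118000 zł + 220500 zł = 1390000 zł
  Less exemption 103000 zł → base 1287000 zł
  1287000 zł × 16% = 205920 zł

205920 zł > 33918 zł, so the parallel minimum levy is the binding amount.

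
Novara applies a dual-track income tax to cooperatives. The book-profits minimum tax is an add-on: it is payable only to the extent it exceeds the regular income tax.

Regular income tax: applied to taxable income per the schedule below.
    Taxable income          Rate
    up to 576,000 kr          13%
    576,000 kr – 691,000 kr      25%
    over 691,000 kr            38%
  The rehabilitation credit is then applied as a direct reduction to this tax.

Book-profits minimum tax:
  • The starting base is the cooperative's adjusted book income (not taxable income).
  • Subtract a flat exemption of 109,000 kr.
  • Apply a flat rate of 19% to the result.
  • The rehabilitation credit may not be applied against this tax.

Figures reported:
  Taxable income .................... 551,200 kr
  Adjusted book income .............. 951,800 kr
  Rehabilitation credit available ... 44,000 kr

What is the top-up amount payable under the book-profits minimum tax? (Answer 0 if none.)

Regular income tax:
  551,200 kr × 13% = 71,656 kr
  Less rehabilitation credit 44,000 kr → 27,656 kr

Book-profits minimum tax:
  Base (adjusted book income): 951,800 kr
  Less exemption 109,000 kr → base 842,800 kr
  842,800 kr × 19% = 160,132 kr

Excess of book-profits minimum tax over regular income tax: 160,132 kr − 27,656 kr = 132,476 kr.

132,476 kr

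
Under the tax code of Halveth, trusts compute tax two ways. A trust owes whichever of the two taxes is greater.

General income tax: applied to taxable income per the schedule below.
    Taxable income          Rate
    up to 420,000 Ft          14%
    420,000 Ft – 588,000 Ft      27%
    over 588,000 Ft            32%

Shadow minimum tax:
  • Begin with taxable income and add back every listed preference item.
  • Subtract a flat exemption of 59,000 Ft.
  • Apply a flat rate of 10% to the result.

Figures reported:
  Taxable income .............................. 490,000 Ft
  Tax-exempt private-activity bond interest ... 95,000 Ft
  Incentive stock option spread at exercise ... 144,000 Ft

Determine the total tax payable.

77,700 Ft

General income tax:
  420,000 Ft × 14% = 58,800 Ft
  70,000 Ft × 27% = 18,900 Ft
  → 77,700 Ft

Shadow minimum tax:
  Adjusted income: 490,000 Ft + 95,000 Ft + 144,000 Ft = 729,000 Ft
  Less exemption 59,000 Ft → base 670,000 Ft
  670,000 Ft × 10% = 67,000 Ft

77,700 Ft > 67,000 Ft, so the general income tax governs.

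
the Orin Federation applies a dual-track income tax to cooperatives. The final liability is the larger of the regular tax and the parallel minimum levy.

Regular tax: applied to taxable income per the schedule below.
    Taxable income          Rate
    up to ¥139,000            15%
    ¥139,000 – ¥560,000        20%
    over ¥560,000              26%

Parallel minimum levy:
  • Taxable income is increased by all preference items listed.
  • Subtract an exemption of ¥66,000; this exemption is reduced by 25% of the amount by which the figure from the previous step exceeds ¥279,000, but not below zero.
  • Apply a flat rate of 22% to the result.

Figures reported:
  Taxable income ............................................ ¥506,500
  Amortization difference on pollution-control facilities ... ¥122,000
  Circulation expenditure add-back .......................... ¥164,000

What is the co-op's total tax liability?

Parallel minimum levy:
  Adjusted income: ¥506,500 + ¥122,000 + ¥164,000 = ¥792,500
  Exemption: 25% × (¥792,500 − ¥279,000) = ¥128,375 ≥ ¥66,000, so the exemption is fully phased out
  Base: ¥792,500 − ¥0 = ¥792,500
  ¥792,500 × 22% = ¥174,350

Regular tax:
  ¥139,000 × 15% = ¥20,850
  ¥367,500 × 20% = ¥73,500
  → ¥94,350

¥174,350 > ¥94,350, so the parallel minimum levy is the binding amount.

¥174,350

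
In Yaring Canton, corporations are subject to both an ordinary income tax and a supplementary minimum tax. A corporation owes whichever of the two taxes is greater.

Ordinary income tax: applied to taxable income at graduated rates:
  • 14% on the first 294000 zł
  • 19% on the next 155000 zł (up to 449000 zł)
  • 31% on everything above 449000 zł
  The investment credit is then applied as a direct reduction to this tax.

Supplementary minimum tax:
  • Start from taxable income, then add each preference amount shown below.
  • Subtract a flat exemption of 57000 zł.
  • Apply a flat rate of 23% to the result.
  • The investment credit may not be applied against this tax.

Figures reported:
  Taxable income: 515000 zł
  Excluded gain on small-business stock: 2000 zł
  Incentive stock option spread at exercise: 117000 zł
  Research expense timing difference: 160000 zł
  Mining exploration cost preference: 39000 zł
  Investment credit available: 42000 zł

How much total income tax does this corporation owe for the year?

Supplementary minimum tax:
  Adjusted income: 515000 zł + 2000 zł + 117000 zł + 160000 zł + 39000 zł = 833000 zł
  Less exemption 57000 zł → base 776000 zł
  776000 zł × 23% = 178480 zł

Ordinary income tax:
  294000 zł × 14% = 41160 zł
  155000 zł × 19% = 29450 zł
  66000 zł × 31% = 20460 zł
  → 91070 zł
  Less investment credit 42000 zł → 49070 zł

178480 zł > 49070 zł, so the supplementary minimum tax is the binding amount.

178480 zł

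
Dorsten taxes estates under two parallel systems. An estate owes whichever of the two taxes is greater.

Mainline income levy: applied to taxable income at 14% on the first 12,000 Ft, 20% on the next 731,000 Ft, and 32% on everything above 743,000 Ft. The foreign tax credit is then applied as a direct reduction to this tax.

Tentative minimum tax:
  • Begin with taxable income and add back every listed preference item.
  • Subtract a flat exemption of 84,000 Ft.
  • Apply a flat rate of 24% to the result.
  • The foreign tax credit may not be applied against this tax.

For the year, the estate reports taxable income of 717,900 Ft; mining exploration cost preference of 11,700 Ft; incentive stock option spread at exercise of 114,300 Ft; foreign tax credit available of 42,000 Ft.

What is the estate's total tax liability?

Mainline income levy:
  12,000 Ft × 14% = 1,680 Ft
  705,900 Ft × 20% = 141,180 Ft
  → 142,860 Ft
  Less foreign tax credit 42,000 Ft → 100,860 Ft

Tentative minimum tax:
  Adjusted income: 717,900 Ft + 11,700 Ft + 114,300 Ft = 843,900 Ft
  Less exemption 84,000 Ft → base 759,900 Ft
  759,900 Ft × 24% = 182,376 Ft

182,376 Ft > 100,860 Ft, so the tentative minimum tax is the binding amount.

182,376 Ft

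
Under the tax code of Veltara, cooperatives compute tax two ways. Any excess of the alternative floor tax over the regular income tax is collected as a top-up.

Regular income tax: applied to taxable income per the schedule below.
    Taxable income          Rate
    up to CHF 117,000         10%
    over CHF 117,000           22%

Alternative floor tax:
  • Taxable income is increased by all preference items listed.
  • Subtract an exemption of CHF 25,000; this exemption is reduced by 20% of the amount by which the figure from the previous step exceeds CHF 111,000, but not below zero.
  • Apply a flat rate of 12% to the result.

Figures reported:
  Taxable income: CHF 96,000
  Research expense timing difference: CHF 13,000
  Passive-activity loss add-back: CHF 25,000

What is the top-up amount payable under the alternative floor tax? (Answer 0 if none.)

Alternative floor tax:
  Adjusted income: CHF 96,000 + CHF 13,000 + CHF 25,000 = CHF 134,000
  Exemption: CHF 25,000 − 20% × (CHF 134,000 − CHF 111,000) = CHF 25,000 − CHF 4,600 = CHF 20,400
  Base: CHF 134,000 − CHF 20,400 = CHF 113,600
  CHF 113,600 × 12% = CHF 13,632

Regular income tax:
  CHF 96,000 × 10% = CHF 9,600

Excess of alternative floor tax over regular income tax: CHF 13,632 − CHF 9,600 = CHF 4,032.

CHF 4,032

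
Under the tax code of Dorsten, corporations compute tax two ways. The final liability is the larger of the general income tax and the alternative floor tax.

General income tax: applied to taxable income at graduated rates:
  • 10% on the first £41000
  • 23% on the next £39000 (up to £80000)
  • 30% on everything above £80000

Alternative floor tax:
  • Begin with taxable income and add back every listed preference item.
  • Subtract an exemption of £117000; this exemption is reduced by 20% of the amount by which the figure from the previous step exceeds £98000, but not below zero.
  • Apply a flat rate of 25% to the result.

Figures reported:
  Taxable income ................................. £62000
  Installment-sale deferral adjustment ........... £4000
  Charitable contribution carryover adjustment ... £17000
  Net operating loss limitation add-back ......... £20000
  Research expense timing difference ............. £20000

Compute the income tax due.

£8930

General income tax:
  £41000 × 10% = £4100
  £21000 × 23% = £4830
  → £8930

Alternative floor tax:
  Adjusted income: £62000 + £4000 + £17000 + £20000 + £20000 = £123000
  Exemption: £117000 − 20% × (£123000 − £98000) = £117000 − £5000 = £112000
  Base: £123000 − £112000 = £11000
  £11000 × 25% = £2750

£8930 > £2750, so the general income tax governs.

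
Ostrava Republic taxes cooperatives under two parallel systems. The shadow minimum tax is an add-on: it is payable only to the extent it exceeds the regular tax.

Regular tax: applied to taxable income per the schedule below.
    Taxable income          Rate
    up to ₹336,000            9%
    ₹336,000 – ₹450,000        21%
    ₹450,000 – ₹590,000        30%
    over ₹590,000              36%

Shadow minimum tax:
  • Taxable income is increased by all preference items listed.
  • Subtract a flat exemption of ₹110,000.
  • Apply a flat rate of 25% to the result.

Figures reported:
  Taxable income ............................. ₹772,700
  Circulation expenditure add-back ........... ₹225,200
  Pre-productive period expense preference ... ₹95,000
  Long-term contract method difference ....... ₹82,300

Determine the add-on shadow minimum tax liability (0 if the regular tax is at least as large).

Shadow minimum tax:
  Adjusted income: ₹772,700 + ₹225,200 + ₹95,000 + ₹82,300 = ₹1,175,200
  Less exemption ₹110,000 → base ₹1,065,200
  ₹1,065,200 × 25% = ₹266,300

Regular tax:
  ₹336,000 × 9% = ₹30,240
  ₹114,000 × 21% = ₹23,940
  ₹140,000 × 30% = ₹42,000
  ₹182,700 × 36% = ₹65,772
  → ₹161,952

Excess of shadow minimum tax over regular tax: ₹266,300 − ₹161,952 = ₹104,348.

₹104,348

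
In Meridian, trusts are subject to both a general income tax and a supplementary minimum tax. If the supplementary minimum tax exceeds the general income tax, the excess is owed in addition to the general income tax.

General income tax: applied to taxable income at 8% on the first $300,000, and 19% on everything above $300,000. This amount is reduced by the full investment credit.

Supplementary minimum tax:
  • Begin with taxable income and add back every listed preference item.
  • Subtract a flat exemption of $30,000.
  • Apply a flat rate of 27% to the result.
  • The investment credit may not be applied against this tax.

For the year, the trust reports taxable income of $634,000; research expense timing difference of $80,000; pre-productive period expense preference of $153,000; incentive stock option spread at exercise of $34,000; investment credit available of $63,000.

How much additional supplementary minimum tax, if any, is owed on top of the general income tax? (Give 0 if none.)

$210,710

General income tax:
  $300,000 × 8% = $24,000
  $334,000 × 19% = $63,460
  → $87,460
  Less investment credit $63,000 → $24,460

Supplementary minimum tax:
  Adjusted income: $634,000 + $80,000 + $153,000 + $34,000 = $901,000
  Less exemption $30,000 → base $871,000
  $871,000 × 27% = $235,170

Excess of supplementary minimum tax over general income tax: $235,170 − $24,460 = $210,710.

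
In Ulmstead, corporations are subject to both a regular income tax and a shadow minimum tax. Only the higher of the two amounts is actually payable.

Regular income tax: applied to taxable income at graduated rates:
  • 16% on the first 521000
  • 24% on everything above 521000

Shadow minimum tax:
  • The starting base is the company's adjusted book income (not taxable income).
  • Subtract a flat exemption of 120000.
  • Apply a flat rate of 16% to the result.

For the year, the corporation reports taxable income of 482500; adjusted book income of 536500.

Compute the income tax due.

Shadow minimum tax:
  Base (adjusted book income): 536500
  Less exemption 120000 → base 416500
  416500 × 16% = 66640

Regular income tax:
  482500 × 16% = 77200

77200 > 66640, so the regular income tax governs.

77200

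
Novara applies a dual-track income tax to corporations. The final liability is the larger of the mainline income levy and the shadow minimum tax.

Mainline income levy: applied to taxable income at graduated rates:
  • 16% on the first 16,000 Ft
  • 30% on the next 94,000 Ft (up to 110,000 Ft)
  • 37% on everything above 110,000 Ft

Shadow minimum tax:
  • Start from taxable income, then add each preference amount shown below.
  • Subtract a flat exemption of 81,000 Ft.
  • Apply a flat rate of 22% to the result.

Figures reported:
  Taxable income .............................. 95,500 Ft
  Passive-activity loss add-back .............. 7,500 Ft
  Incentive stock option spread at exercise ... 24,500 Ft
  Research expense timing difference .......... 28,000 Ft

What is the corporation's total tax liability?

Shadow minimum tax:
  Adjusted income: 95,500 Ft + 7,500 Ft + 24,500 Ft + 28,000 Ft = 155,500 Ft
  Less exemption 81,000 Ft → base 74,500 Ft
  74,500 Ft × 22% = 16,390 Ft

Mainline income levy:
  16,000 Ft × 16% = 2,560 Ft
  79,500 Ft × 30% = 23,850 Ft
  → 26,410 Ft

26,410 Ft > 16,390 Ft, so the mainline income levy governs.

26,410 Ft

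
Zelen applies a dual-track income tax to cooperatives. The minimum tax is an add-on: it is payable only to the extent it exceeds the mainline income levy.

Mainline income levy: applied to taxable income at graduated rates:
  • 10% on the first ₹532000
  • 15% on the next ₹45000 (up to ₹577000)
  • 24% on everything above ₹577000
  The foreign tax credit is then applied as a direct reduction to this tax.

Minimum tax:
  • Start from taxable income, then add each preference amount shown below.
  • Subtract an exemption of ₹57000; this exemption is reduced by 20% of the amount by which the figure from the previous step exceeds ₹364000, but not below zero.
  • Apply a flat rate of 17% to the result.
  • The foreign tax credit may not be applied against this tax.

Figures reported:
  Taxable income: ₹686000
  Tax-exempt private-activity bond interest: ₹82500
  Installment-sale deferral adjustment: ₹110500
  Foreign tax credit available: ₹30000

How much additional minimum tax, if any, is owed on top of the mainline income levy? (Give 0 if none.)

₹93320

Minimum tax:
  Adjusted income: ₹686000 + ₹82500 + ₹110500 = ₹879000
  Exemption: 20% × (₹879000 − ₹364000) = ₹103000 ≥ ₹57000, so the exemption is fully phased out
  Base: ₹879000 − ₹0 = ₹879000
  ₹879000 × 17% = ₹149430

Mainline income levy:
  ₹532000 × 10% = ₹53200
  ₹45000 × 15% = ₹6750
  ₹109000 × 24% = ₹26160
  → ₹86110
  Less foreign tax credit ₹30000 → ₹56110

Excess of minimum tax over mainline income levy: ₹149430 − ₹56110 = ₹93320.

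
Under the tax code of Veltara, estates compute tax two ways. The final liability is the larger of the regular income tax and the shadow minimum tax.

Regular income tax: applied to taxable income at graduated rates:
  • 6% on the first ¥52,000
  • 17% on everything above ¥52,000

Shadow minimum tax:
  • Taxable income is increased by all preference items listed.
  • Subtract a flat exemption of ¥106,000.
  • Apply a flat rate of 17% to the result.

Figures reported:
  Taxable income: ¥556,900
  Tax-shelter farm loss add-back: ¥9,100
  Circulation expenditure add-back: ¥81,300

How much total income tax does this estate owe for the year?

¥92,021

Regular income tax:
  ¥52,000 × 6% = ¥3,120
  ¥504,900 × 17% = ¥85,833
  → ¥88,953

Shadow minimum tax:
  Adjusted income: ¥556,900 + ¥9,100 + ¥81,300 = ¥647,300
  Less exemption ¥106,000 → base ¥541,300
  ¥541,300 × 17% = ¥92,021

¥92,021 > ¥88,953, so the shadow minimum tax is the binding amount.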